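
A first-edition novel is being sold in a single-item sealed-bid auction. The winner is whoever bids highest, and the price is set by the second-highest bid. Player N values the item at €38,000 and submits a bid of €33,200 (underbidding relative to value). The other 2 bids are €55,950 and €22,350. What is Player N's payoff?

Highest competing bid: €55,950.
Player N's bid €33,200 is not the highest, so Player N loses, pays nothing, and earns zero payoff.

Payoff = €0.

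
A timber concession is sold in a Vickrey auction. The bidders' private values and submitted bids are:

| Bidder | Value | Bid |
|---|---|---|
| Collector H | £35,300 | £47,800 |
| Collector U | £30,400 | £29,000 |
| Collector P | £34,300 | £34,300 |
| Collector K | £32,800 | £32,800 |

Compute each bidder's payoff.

Collector H £1,000, Collector U £0, Collector P £0, Collector K £0.

Bids in descending order: Collector H £47,800; Collector P £34,300; Collector K £32,800; Collector U £29,000.
Collector H has the top bid and wins; the price is the second-highest bid, £34,300.
Collector H's payoff = £35,300 − £34,300 = £1,000. All other bidders lose, so their payoff is 0.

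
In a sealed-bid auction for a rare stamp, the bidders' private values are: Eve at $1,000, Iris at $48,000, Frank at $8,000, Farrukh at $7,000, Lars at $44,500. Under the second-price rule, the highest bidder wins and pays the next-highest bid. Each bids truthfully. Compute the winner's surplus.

Winner's surplus: $3,500.

Ranking the bids: Iris $48,000; Lars $44,500; Frank $8,000; Farrukh $7,000; Eve $1,000.
Iris wins with the top bid and pays the second-highest, $44,500.
Surplus = $48,000 − $44,500 = $3,500.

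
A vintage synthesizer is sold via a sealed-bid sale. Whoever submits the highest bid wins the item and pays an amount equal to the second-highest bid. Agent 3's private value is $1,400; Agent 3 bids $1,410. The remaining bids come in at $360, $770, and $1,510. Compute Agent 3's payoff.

Highest competing bid: $1,510.
Agent 3's bid $1,410 is not the highest, so Agent 3 loses, pays nothing, and earns zero payoff.

Payoff = $0.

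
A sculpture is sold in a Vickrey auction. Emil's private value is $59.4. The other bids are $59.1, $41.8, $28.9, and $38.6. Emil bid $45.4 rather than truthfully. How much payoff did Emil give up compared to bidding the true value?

$0.3

The highest competing bid is $59.1.
Bidding truthfully at $59.4: Emil has the top bid, wins, and pays the second-highest bid $59.1. Payoff = $59.4 − $59.1 = $0.3.
Bidding $45.4: the top bid is $59.1 (a rival), so Emil loses. Payoff = $0.0.
Regret = truthful payoff − actual payoff = $0.3 − $0.0 = $0.3.
This is the dominant-strategy logic: truthful bidding weakly beats any alternative.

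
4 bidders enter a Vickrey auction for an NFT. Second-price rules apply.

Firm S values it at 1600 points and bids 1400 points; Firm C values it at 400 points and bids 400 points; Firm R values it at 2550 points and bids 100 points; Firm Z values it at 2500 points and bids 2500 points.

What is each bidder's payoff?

Ranking the bids: Firm Z 2500 points, then Firm S 1400 points, then Firm C 400 points, then Firm R 100 points.
Firm Z has the top bid and wins; the price is the second-highest bid, 1400 points.
Firm Z's payoff = 2500 points − 1400 points = 1100 points. All other bidders lose, so their payoff is 0.

Payoffs: Firm S 0 points, Firm C 0 points, Firm R 0 points, Firm Z 1100 points.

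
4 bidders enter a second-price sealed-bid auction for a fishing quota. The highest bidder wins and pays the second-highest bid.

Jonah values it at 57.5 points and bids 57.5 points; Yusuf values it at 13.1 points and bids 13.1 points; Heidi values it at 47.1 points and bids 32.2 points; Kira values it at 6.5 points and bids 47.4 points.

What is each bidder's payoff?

Ranking the bids: Jonah 57.5 points; Kira 47.4 points; Heidi 32.2 points; Yusuf 13.1 points.
Jonah has the top bid and wins; the price is the second-highest bid, 47.4 points.
Jonah's payoff = 57.5 points − 47.4 points = 10.1 points. All other bidders lose, so their payoff is 0.

Jonah 10.1 points, Yusuf 0.0 points, Heidi 0.0 points, Kira 0.0 points.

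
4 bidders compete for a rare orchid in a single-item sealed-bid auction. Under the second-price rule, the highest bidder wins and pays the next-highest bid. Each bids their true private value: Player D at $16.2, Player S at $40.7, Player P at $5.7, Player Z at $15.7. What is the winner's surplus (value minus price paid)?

Winner's surplus: $24.5.

Ranking the bids: Player S $40.7 > Player D $16.2 > Player Z $15.7 > Player P $5.7.
Player S wins with the top bid and pays the second-highest, $16.2.
Surplus = $40.7 − $16.2 = $24.5.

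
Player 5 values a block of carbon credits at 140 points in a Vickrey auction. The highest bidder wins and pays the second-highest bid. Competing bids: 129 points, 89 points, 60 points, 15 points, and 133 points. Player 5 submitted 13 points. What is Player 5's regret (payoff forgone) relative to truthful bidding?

7 points

The highest competing bid is 133 points.
Bidding truthfully at 140 points: Player 5 has the top bid, wins, and pays the second-highest bid 133 points. Payoff = 140 points − 133 points = 7 points.
Bidding 13 points: the top bid is 133 points (a rival), so Player 5 loses. Payoff = 0 points.
Regret = truthful payoff − actual payoff = 7 points − 0 points = 7 points.
Deviating from a truthful bid can only lose payoff in a second-price auction — never gain.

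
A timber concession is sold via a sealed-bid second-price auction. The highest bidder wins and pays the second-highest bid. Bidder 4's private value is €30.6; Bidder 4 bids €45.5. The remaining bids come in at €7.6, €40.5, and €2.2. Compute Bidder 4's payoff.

Highest competing bid: €40.5.
Bidder 4's bid €45.5 is the highest overall, so Bidder 4 wins and pays the second-highest bid, €40.5.
Payoff = value − price = €30.6 − €40.5 = -€9.9.

Payoff = -€9.9.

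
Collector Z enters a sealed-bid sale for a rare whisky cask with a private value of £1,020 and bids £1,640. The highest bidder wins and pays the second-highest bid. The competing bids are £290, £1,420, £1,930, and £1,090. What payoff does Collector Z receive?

Payoff = £0.

Highest competing bid: £1,930.
Collector Z's bid £1,640 is not the highest, so Collector Z loses, pays nothing, and earns zero payoff.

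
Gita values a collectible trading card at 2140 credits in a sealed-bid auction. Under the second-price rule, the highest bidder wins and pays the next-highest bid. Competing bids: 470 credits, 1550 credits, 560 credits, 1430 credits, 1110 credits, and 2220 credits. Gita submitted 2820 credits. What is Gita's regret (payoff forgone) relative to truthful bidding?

The highest competing bid is 2220 credits.
Bidding truthfully at 2140 credits: the top bid is 2220 credits (a rival), so Gita loses. Payoff = 0 credits.
Bidding 2820 credits: Gita has the top bid, wins, and pays the second-highest bid 2220 credits. Payoff = 2140 credits − 2220 credits = -80 credits.
Regret = truthful payoff − actual payoff = 0 credits − -80 credits = 80 credits.

80 credits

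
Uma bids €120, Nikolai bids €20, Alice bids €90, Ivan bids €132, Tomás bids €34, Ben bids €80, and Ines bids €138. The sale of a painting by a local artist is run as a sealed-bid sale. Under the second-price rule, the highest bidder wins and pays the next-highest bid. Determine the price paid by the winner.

€132

Bids in descending order: Ines €138, then Ivan €132, then Uma €120, then Alice €90, then Ben €80, then Tomás €34, then Nikolai €20.
Ines has the highest bid, so Ines wins.
The second-highest bid is €132, so that is what Ines pays.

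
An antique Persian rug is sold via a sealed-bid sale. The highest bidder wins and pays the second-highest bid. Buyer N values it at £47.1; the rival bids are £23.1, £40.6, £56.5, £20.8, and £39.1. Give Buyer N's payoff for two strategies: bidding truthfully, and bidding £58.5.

Truthful: £0.0; alternative: -£9.4.

The highest competing bid is £56.5.
Bidding truthfully at £47.1: the top bid is £56.5 (a rival), so Buyer N loses. Payoff = £0.0.
Bidding £58.5: Buyer N has the top bid, wins, and pays the second-highest bid £56.5. Payoff = £47.1 − £56.5 = -£9.4.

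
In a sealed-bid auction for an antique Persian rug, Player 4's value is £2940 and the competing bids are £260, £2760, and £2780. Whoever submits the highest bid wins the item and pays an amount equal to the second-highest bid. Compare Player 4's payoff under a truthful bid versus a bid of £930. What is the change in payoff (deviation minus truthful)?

Payoff change: -£160.

The highest competing bid is £2780.
Bidding truthfully at £2940: Player 4 has the top bid, wins, and pays the second-highest bid £2780. Payoff = £2940 − £2780 = £160.
Bidding £930: the top bid is £2780 (a rival), so Player 4 loses. Payoff = £0.
Change = £0 − £160 = -£160.
Deviating from a truthful bid can only lose payoff in a second-price auction — never gain.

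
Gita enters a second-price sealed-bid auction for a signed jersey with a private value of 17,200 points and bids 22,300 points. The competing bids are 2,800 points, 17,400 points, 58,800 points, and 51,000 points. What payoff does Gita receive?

Gita's payoff: 0 points.

Highest competing bid: 58,800 points.
Gita's bid 22,300 points is not the highest, so Gita loses, pays nothing, and earns zero payoff.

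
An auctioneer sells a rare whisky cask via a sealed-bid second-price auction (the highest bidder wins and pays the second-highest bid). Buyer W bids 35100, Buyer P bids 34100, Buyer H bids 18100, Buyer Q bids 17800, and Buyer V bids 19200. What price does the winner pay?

Sorted high to low: Buyer W 35100; Buyer P 34100; Buyer V 19200; Buyer H 18100; Buyer Q 17800.
Buyer W is the highest bidder, so Buyer W wins.
Under the second-price rule, the price is the second-highest bid: 34100.

Price paid: 34100.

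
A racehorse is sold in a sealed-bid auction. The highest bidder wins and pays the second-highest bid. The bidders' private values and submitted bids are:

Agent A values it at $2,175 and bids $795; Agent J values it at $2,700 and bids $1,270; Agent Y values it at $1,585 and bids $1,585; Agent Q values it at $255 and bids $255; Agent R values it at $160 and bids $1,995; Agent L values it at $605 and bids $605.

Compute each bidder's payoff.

Ranking the bids: Agent R $1,995, then Agent Y $1,585, then Agent J $1,270, then Agent A $795, then Agent L $605, then Agent Q $255.
Agent R has the top bid and wins; the price is the second-highest bid, $1,585.
Agent R's payoff = $160 − $1,585 = -$1,425. All other bidders lose, so their payoff is 0.

Payoffs: Agent A $0, Agent J $0, Agent Y $0, Agent Q $0, Agent R -$1,425, Agent L $0.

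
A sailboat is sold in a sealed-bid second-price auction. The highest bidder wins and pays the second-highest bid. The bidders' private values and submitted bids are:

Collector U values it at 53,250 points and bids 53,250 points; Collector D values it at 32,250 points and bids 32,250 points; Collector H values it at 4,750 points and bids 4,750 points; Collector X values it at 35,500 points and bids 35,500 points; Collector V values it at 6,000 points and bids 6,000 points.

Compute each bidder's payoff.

Collector U 17,750 points, Collector D 0 points, Collector H 0 points, Collector X 0 points, Collector V 0 points.

Ranking the bids: Collector U 53,250 points > Collector X 35,500 points > Collector D 32,250 points > Collector V 6,000 points > Collector H 4,750 points.
Collector U has the top bid and wins; the price is the second-highest bid, 35,500 points.
Collector U's payoff = 53,250 points − 35,500 points = 17,750 points. All other bidders lose, so their payoff is 0.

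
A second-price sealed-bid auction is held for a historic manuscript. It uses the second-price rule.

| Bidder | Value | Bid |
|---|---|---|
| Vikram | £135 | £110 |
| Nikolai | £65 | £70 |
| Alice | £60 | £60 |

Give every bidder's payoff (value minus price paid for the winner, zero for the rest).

Vikram £65, Nikolai £0, Alice £0.

Sorted high to low: Vikram £110 > Nikolai £70 > Alice £60.
Vikram has the top bid and wins; the price is the second-highest bid, £70.
Vikram's payoff = £135 − £70 = £65. All other bidders lose, so their payoff is 0.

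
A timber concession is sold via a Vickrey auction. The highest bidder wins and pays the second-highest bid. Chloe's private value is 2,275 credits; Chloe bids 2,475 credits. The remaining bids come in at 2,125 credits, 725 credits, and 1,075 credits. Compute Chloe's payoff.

Highest competing bid: 2,125 credits.
Chloe's bid 2,475 credits is the highest overall, so Chloe wins and pays the second-highest bid, 2,125 credits.
Payoff = value − price = 2,275 credits − 2,125 credits = 150 credits.

Chloe's payoff: 150 credits.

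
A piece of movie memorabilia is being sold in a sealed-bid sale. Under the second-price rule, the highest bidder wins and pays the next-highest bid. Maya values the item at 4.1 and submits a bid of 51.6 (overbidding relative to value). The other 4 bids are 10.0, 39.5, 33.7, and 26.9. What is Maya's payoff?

Payoff = -35.4.

Highest competing bid: 39.5.
Maya's bid 51.6 is the highest overall, so Maya wins and pays the second-highest bid, 39.5.
Payoff = value − price = 4.1 − 39.5 = -35.4.
Overbidding won the item at a price above value — truthful bidding would have avoided this loss.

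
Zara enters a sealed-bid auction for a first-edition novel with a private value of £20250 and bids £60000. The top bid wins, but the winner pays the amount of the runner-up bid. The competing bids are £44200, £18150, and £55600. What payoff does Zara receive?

Zara's payoff: -£35350.

Highest competing bid: £55600.
Zara's bid £60000 is the highest overall, so Zara wins and pays the second-highest bid, £55600.
Payoff = value − price = £20250 − £55600 = -£35350.
Overbidding won the item at a price above value — truthful bidding would have avoided this loss.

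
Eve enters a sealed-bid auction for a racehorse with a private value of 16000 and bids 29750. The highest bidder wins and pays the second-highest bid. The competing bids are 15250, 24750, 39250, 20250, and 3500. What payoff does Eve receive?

Payoff = 0.

Highest competing bid: 39250.
Eve's bid 29750 is not the highest, so Eve loses, pays nothing, and earns zero payoff.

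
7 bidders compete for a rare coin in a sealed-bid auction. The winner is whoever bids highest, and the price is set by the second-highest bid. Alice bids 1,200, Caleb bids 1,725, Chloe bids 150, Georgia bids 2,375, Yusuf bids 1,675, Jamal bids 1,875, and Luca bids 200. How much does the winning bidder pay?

1,875

Ordered from highest: Georgia 2,375 > Jamal 1,875 > Caleb 1,725 > Yusuf 1,675 > Alice 1,200 > Luca 200 > Chloe 150.
Georgia has the highest bid, so Georgia wins.
The second-highest bid is 1,875, so that is what Georgia pays.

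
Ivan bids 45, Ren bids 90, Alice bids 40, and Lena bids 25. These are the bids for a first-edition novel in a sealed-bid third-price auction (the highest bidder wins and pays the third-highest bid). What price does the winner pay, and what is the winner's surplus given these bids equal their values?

Price 40; surplus 50.

Ranking the bids: Ren 90 > Ivan 45 > Alice 40 > Lena 25.
Ren is the highest bidder, so Ren wins.
Under the third-price rule, the price is the third-highest bid: 40.
Surplus = 90 − 40 = 50.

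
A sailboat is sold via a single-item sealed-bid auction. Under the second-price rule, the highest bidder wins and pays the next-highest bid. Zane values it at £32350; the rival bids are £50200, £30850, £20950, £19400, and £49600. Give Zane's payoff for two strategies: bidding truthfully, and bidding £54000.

Truthful: £0; alternative: -£17850.

The highest competing bid is £50200.
Bidding truthfully at £32350: the top bid is £50200 (a rival), so Zane loses. Payoff = £0.
Bidding £54000: Zane has the top bid, wins, and pays the second-highest bid £50200. Payoff = £32350 − £50200 = -£17850.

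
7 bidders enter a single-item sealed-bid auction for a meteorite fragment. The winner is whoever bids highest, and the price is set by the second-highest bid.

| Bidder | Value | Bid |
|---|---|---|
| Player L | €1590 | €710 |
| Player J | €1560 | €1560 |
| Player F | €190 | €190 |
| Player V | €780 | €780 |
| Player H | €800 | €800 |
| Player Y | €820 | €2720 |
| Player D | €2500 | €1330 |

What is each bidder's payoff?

Bids in descending order: Player Y €2720; Player J €1560; Player D €1330; Player H €800; Player V €780; Player L €710; Player F €190.
Player Y has the top bid and wins; the price is the second-highest bid, €1560.
Player Y's payoff = €820 − €1560 = -€740. All other bidders lose, so their payoff is 0.

Player L €0, Player J €0, Player F €0, Player V €0, Player H €0, Player Y -€740, Player D €0.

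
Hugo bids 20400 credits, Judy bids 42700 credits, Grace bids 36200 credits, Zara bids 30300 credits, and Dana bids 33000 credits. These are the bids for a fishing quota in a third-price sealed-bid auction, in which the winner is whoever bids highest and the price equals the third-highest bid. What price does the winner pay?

33000 credits

Ordered from highest: Judy 42700 credits > Grace 36200 credits > Dana 33000 credits > Zara 30300 credits > Hugo 20400 credits.
Judy is the highest bidder, so Judy wins.
Under the third-price rule, the price is the third-highest bid: 33000 credits.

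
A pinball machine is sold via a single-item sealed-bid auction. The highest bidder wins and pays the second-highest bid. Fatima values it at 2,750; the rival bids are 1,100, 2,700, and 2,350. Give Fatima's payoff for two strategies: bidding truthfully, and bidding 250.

The highest competing bid is 2,700.
Bidding truthfully at 2,750: Fatima has the top bid, wins, and pays the second-highest bid 2,700. Payoff = 2,750 − 2,700 = 50.
Bidding 250: the top bid is 2,700 (a rival), so Fatima loses. Payoff = 0.

Truthful: 50; alternative: 0.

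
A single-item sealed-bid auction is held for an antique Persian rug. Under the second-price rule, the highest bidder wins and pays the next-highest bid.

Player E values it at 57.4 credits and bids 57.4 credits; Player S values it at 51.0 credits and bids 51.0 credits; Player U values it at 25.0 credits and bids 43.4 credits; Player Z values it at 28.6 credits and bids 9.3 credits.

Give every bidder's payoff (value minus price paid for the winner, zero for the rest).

Bids in descending order: Player E 57.4 credits; Player S 51.0 credits; Player U 43.4 credits; Player Z 9.3 credits.
Player E has the top bid and wins; the price is the second-highest bid, 51.0 credits.
Player E's payoff = 57.4 credits − 51.0 credits = 6.4 credits. All other bidders lose, so their payoff is 0.

Player E 6.4 credits, Player S 0.0 credits, Player U 0.0 credits, Player Z 0.0 credits.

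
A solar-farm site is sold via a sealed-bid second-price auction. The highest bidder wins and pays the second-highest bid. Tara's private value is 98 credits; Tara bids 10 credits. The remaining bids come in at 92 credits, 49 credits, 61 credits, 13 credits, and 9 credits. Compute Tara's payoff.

Tara's payoff: 0 credits.

Highest competing bid: 92 credits.
Tara's bid 10 credits is not the highest, so Tara loses, pays nothing, and earns zero payoff.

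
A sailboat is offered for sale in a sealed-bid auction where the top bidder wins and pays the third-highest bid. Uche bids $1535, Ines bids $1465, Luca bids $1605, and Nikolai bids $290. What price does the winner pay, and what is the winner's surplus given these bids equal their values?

Bids in descending order: Luca $1605 > Uche $1535 > Ines $1465 > Nikolai $290.
Luca is the highest bidder, so Luca wins.
Under the third-price rule, the price is the third-highest bid: $1465.
Surplus = $1605 − $1465 = $140.

Price $1465; surplus $140.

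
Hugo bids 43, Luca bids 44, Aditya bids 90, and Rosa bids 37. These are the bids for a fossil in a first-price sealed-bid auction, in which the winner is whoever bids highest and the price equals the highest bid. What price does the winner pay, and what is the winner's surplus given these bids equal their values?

Ranking the bids: Aditya 90 > Luca 44 > Hugo 43 > Rosa 37.
Aditya is the highest bidder, so Aditya wins.
Under the first-price rule, the price is the highest bid: 90.
Surplus = 90 − 90 = 0.

The winner pays 90 for a surplus of 0.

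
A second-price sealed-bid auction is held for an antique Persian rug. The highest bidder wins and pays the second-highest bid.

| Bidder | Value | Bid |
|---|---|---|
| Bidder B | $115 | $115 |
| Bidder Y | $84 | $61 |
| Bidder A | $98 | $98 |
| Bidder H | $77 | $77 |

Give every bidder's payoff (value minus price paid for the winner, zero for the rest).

Bidder B $17, Bidder Y $0, Bidder A $0, Bidder H $0.

Ranking the bids: Bidder B $115, then Bidder A $98, then Bidder H $77, then Bidder Y $61.
Bidder B has the top bid and wins; the price is the second-highest bid, $98.
Bidder B's payoff = $115 − $98 = $17. All other bidders lose, so their payoff is 0.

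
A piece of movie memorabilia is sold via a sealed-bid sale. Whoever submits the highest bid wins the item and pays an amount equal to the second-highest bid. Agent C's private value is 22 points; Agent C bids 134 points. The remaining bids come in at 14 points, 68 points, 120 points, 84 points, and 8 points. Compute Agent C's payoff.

Highest competing bid: 120 points.
Agent C's bid 134 points is the highest overall, so Agent C wins and pays the second-highest bid, 120 points.
Payoff = value − price = 22 points − 120 points = -98 points.

Agent C's payoff: -98 points.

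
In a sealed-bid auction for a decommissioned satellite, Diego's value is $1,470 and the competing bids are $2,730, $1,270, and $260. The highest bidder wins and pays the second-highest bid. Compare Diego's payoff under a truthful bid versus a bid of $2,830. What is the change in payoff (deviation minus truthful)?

Payoff change: -$1,260.

The highest competing bid is $2,730.
Bidding truthfully at $1,470: the top bid is $2,730 (a rival), so Diego loses. Payoff = $0.
Bidding $2,830: Diego has the top bid, wins, and pays the second-highest bid $2,730. Payoff = $1,470 − $2,730 = -$1,260.
Change = -$1,260 − $0 = -$1,260.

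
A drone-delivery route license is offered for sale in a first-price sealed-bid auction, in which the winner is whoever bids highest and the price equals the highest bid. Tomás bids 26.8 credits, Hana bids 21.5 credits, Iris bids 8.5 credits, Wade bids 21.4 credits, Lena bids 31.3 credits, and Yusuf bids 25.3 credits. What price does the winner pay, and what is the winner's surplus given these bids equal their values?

Ordered from highest: Lena 31.3 credits; Tomás 26.8 credits; Yusuf 25.3 credits; Hana 21.5 credits; Wade 21.4 credits; Iris 8.5 credits.
Lena is the highest bidder, so Lena wins.
Under the first-price rule, the price is the highest bid: 31.3 credits.
Surplus = 31.3 credits − 31.3 credits = 0.0 credits.

Price 31.3 credits; surplus 0.0 credits.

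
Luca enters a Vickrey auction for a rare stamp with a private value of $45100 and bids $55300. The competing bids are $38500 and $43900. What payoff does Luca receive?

Highest competing bid: $43900.
Luca's bid $55300 is the highest overall, so Luca wins and pays the second-highest bid, $43900.
Payoff = value − price = $45100 − $43900 = $1200.

Luca's payoff: $1200.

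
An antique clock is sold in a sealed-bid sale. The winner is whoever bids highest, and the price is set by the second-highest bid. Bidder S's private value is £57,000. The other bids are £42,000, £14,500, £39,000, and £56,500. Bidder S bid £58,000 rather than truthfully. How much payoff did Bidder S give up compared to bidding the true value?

The highest competing bid is £56,500.
Bidding truthfully at £57,000: Bidder S has the top bid, wins, and pays the second-highest bid £56,500. Payoff = £57,000 − £56,500 = £500.
Bidding £58,000: Bidder S has the top bid, wins, and pays the second-highest bid £56,500. Payoff = £57,000 − £56,500 = £500.
Regret = truthful payoff − actual payoff = £500 − £500 = £0.

Payoff forgone: £0.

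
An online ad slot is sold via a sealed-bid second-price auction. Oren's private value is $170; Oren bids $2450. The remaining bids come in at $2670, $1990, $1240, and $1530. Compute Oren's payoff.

Highest competing bid: $2670.
Oren's bid $2450 is not the highest, so Oren loses, pays nothing, and earns zero payoff.

Payoff = $0.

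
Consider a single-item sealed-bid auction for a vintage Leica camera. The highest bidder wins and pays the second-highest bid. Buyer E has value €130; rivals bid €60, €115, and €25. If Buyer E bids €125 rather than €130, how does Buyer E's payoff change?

The highest competing bid is €115.
Bidding truthfully at €130: Buyer E has the top bid, wins, and pays the second-highest bid €115. Payoff = €130 − €115 = €15.
Bidding €125: Buyer E has the top bid, wins, and pays the second-highest bid €115. Payoff = €130 − €115 = €15.
Change = €15 − €15 = €0.

€0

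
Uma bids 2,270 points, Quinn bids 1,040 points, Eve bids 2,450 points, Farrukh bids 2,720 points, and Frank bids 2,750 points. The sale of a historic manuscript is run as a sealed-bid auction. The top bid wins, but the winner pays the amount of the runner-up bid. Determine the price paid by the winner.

2,720 points

Ordered from highest: Frank 2,750 points; Farrukh 2,720 points; Eve 2,450 points; Uma 2,270 points; Quinn 1,040 points.
Frank has the highest bid, so Frank wins.
The second-highest bid is 2,720 points, so that is what Frank pays.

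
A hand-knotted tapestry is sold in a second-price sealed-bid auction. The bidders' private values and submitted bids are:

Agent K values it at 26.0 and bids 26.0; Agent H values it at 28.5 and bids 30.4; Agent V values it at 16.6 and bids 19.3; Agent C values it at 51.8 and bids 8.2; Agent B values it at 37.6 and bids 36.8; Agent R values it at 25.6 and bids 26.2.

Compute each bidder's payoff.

Ordered from highest: Agent B 36.8 > Agent H 30.4 > Agent R 26.2 > Agent K 26.0 > Agent V 19.3 > Agent C 8.2.
Agent B has the top bid and wins; the price is the second-highest bid, 30.4.
Agent B's payoff = 37.6 − 30.4 = 7.2. All other bidders lose, so their payoff is 0.

Agent K 0.0, Agent H 0.0, Agent V 0.0, Agent C 0.0, Agent B 7.2, Agent R 0.0.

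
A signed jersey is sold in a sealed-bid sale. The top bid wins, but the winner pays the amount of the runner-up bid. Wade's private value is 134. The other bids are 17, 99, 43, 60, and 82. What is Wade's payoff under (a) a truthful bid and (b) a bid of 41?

(a) 35  (b) 0

The highest competing bid is 99.
Bidding truthfully at 134: Wade has the top bid, wins, and pays the second-highest bid 99. Payoff = 134 − 99 = 35.
Bidding 41: the top bid is 99 (a rival), so Wade loses. Payoff = 0.
Deviating from a truthful bid can only lose payoff in a second-price auction — never gain.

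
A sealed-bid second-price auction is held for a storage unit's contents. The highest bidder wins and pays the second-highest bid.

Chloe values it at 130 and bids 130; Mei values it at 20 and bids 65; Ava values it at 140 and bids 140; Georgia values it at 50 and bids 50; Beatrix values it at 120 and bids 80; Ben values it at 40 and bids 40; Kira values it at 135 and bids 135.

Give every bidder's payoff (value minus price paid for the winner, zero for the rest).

Bids in descending order: Ava 140 > Kira 135 > Chloe 130 > Beatrix 80 > Mei 65 > Georgia 50 > Ben 40.
Ava has the top bid and wins; the price is the second-highest bid, 135.
Ava's payoff = 140 − 135 = 5. All other bidders lose, so their payoff is 0.

Chloe 0, Mei 0, Ava 5, Georgia 0, Beatrix 0, Ben 0, Kira 0.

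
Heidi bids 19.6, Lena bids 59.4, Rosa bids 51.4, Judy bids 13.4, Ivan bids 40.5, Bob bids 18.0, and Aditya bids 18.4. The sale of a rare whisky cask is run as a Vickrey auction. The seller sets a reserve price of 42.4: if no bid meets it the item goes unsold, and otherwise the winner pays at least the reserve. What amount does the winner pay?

Ranking the bids: Lena 59.4 > Rosa 51.4 > Ivan 40.5 > Heidi 19.6 > Aditya 18.4 > Bob 18.0 > Judy 13.4.
Lena has the highest bid, so Lena wins.
The second-highest bid is 51.4, which exceeds the reserve, so that sets the price.

Price paid: 51.4.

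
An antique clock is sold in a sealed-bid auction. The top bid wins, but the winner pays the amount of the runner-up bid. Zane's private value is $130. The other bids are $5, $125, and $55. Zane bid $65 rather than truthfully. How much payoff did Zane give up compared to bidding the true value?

Payoff forgone: $5.

The highest competing bid is $125.
Bidding truthfully at $130: Zane has the top bid, wins, and pays the second-highest bid $125. Payoff = $130 − $125 = $5.
Bidding $65: the top bid is $125 (a rival), so Zane loses. Payoff = $0.
Regret = truthful payoff − actual payoff = $5 − $0 = $5.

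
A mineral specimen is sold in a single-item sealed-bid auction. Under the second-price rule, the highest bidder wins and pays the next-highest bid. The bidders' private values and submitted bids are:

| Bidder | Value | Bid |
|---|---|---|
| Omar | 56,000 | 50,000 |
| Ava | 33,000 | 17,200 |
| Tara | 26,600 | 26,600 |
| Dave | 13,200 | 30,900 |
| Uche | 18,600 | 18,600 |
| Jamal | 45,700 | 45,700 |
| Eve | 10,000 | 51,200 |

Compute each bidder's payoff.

Payoffs: Omar 0, Ava 0, Tara 0, Dave 0, Uche 0, Jamal 0, Eve -40,000.

Bids in descending order: Eve 51,200 > Omar 50,000 > Jamal 45,700 > Dave 30,900 > Tara 26,600 > Uche 18,600 > Ava 17,200.
Eve has the top bid and wins; the price is the second-highest bid, 50,000.
Eve's payoff = 10,000 − 50,000 = -40,000. All other bidders lose, so their payoff is 0.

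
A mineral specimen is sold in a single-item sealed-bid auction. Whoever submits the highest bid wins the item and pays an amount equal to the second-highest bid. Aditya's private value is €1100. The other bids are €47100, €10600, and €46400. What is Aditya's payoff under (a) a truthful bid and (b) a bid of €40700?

(a) €0  (b) €0

The highest competing bid is €47100.
Bidding truthfully at €1100: the top bid is €47100 (a rival), so Aditya loses. Payoff = €0.
Bidding €40700: the top bid is €47100 (a rival), so Aditya loses. Payoff = €0.
The bid only affects whether you win, not the price — here both bids land on the same side of the top rival bid, so the deviation is payoff-neutral.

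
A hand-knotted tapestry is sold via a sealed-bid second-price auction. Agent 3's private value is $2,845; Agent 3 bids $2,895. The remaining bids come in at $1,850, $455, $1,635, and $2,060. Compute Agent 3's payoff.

$785

Highest competing bid: $2,060.
Agent 3's bid $2,895 is the highest overall, so Agent 3 wins and pays the second-highest bid, $2,060.
Payoff = value − price = $2,845 − $2,060 = $785.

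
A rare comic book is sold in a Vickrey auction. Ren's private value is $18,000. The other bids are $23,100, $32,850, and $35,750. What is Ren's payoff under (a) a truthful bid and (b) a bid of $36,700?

(a) $0  (b) -$17,750

The highest competing bid is $35,750.
Bidding truthfully at $18,000: the top bid is $35,750 (a rival), so Ren loses. Payoff = $0.
Bidding $36,700: Ren has the top bid, wins, and pays the second-highest bid $35,750. Payoff = $18,000 − $35,750 = -$17,750.
Deviating from a truthful bid can only lose payoff in a second-price auction — never gain.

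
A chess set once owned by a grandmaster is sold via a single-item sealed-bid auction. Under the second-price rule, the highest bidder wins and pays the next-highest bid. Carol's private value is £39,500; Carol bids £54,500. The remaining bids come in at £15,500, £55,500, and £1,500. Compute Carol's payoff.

£0

Highest competing bid: £55,500.
Carol's bid £54,500 is not the highest, so Carol loses, pays nothing, and earns zero payoff.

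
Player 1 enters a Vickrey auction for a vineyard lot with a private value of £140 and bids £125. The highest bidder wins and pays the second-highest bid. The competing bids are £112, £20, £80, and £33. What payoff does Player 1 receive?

Highest competing bid: £112.
Player 1's bid £125 is the highest overall, so Player 1 wins and pays the second-highest bid, £112.
Payoff = value − price = £140 − £112 = £28.

Payoff = £28.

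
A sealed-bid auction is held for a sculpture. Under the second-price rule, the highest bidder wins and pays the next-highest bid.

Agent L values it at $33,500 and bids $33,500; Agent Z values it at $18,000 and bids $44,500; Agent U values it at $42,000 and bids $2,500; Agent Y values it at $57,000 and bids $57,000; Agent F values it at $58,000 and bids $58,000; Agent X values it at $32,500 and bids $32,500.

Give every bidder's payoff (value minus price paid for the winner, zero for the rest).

Sorted high to low: Agent F $58,000, then Agent Y $57,000, then Agent Z $44,500, then Agent L $33,500, then Agent X $32,500, then Agent U $2,500.
Agent F has the top bid and wins; the price is the second-highest bid, $57,000.
Agent F's payoff = $58,000 − $57,000 = $1,000. All other bidders lose, so their payoff is 0.

Agent L $0, Agent Z $0, Agent U $0, Agent Y $0, Agent F $1,000, Agent X $0.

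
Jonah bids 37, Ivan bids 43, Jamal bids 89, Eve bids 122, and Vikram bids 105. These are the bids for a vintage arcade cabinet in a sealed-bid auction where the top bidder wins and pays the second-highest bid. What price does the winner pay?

105

Bids in descending order: Eve 122 > Vikram 105 > Jamal 89 > Ivan 43 > Jonah 37.
Eve is the highest bidder, so Eve wins.
Under the second-price rule, the price is the second-highest bid: 105.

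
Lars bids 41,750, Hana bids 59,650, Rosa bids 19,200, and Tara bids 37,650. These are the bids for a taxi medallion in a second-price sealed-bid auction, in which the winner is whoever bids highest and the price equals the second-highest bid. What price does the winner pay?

The winner pays 41,750.

Bids in descending order: Hana 59,650 > Lars 41,750 > Tara 37,650 > Rosa 19,200.
Hana is the highest bidder, so Hana wins.
Under the second-price rule, the price is the second-highest bid: 41,750.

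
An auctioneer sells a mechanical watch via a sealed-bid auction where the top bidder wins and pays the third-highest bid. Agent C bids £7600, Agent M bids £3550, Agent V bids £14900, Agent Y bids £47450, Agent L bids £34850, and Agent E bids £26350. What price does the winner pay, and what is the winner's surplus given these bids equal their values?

Ranking the bids: Agent Y £47450 > Agent L £34850 > Agent E £26350 > Agent V £14900 > Agent C £7600 > Agent M £3550.
Agent Y is the highest bidder, so Agent Y wins.
Under the third-price rule, the price is the third-highest bid: £26350.
Surplus = £47450 − £26350 = £21100.

Price £26350; surplus £21100.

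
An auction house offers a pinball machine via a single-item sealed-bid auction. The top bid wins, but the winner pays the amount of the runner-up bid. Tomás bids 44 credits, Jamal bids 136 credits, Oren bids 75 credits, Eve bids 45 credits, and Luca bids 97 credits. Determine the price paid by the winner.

Price paid: 97 credits.

Ranking the bids: Jamal 136 credits; Luca 97 credits; Oren 75 credits; Eve 45 credits; Tomás 44 credits.
Jamal has the highest bid, so Jamal wins.
The second-highest bid is 97 credits, so that is what Jamal pays.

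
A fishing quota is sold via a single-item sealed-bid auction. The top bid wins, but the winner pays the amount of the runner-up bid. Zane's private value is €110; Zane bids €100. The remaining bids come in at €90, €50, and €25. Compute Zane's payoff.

Highest competing bid: €90.
Zane's bid €100 is the highest overall, so Zane wins and pays the second-highest bid, €90.
Payoff = value − price = €110 − €90 = €20.

Zane's payoff: €20.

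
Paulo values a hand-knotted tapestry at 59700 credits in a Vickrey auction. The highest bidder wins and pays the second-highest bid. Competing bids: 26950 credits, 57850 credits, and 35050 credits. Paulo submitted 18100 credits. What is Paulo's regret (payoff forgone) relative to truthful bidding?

Payoff forgone: 1850 credits.

The highest competing bid is 57850 credits.
Bidding truthfully at 59700 credits: Paulo has the top bid, wins, and pays the second-highest bid 57850 credits. Payoff = 59700 credits − 57850 credits = 1850 credits.
Bidding 18100 credits: the top bid is 57850 credits (a rival), so Paulo loses. Payoff = 0 credits.
Regret = truthful payoff − actual payoff = 1850 credits − 0 credits = 1850 credits.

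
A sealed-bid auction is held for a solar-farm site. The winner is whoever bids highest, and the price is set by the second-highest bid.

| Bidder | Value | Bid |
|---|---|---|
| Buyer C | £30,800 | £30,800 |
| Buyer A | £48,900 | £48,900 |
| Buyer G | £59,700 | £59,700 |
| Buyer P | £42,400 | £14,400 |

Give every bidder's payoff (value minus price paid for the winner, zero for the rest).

Ordered from highest: Buyer G £59,700; Buyer A £48,900; Buyer C £30,800; Buyer P £14,400.
Buyer G has the top bid and wins; the price is the second-highest bid, £48,900.
Buyer G's payoff = £59,700 − £48,900 = £10,800. All other bidders lose, so their payoff is 0.

Payoffs: Buyer C £0, Buyer A £0, Buyer G £10,800, Buyer P £0.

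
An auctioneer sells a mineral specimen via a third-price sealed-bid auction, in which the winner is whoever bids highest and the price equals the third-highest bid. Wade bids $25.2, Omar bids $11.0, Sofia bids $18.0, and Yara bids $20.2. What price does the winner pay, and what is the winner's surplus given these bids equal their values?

Ordered from highest: Wade $25.2; Yara $20.2; Sofia $18.0; Omar $11.0.
Wade is the highest bidder, so Wade wins.
Under the third-price rule, the price is the third-highest bid: $18.0.
Surplus = $25.2 − $18.0 = $7.2.

The winner pays $18.0 for a surplus of $7.2.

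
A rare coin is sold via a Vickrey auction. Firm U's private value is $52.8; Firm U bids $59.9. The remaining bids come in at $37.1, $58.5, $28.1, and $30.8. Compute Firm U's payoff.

Highest competing bid: $58.5.
Firm U's bid $59.9 is the highest overall, so Firm U wins and pays the second-highest bid, $58.5.
Payoff = value − price = $52.8 − $58.5 = -$5.7.
Overbidding won the item at a price above value — truthful bidding would have avoided this loss.

-$5.7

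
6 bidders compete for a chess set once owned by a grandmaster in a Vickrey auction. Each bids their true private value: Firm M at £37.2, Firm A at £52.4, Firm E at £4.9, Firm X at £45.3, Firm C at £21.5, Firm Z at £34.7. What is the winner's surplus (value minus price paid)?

£7.1

Ordered from highest: Firm A £52.4; Firm X £45.3; Firm M £37.2; Firm Z £34.7; Firm C £21.5; Firm E £4.9.
Firm A wins with the top bid and pays the second-highest, £45.3.
Surplus = £52.4 − £45.3 = £7.1.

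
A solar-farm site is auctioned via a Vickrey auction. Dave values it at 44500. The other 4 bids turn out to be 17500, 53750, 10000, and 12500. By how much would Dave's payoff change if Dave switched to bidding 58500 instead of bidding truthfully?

Payoff change: -9250.

The highest competing bid is 53750.
Bidding truthfully at 44500: the top bid is 53750 (a rival), so Dave loses. Payoff = 0.
Bidding 58500: Dave has the top bid, wins, and pays the second-highest bid 53750. Payoff = 44500 − 53750 = -9250.
Change = -9250 − 0 = -9250.
This is the dominant-strategy logic: truthful bidding weakly beats any alternative.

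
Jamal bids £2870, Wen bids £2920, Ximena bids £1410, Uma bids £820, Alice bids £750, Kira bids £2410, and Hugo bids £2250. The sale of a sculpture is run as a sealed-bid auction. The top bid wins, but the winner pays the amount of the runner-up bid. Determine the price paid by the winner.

£2870

Bids in descending order: Wen £2920 > Jamal £2870 > Kira £2410 > Hugo £2250 > Ximena £1410 > Uma £820 > Alice £750.
Wen has the highest bid, so Wen wins.
The second-highest bid is £2870, so that is what Wen pays.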